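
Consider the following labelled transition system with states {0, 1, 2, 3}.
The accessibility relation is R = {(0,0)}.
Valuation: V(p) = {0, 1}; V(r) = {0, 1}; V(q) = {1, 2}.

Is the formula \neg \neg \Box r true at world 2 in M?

Recall that \Box ψ holds at a world iff ψ holds at every accessible world, and \Diamond ψ holds iff ψ holds at some accessible world.
At 2: \neg \Box r is false, so \neg \neg \Box r is true.
  At 2: \Box r is true, so \neg \Box r is false.
    At 2: no accessible worlds, so \Box r holds vacuously.

Yes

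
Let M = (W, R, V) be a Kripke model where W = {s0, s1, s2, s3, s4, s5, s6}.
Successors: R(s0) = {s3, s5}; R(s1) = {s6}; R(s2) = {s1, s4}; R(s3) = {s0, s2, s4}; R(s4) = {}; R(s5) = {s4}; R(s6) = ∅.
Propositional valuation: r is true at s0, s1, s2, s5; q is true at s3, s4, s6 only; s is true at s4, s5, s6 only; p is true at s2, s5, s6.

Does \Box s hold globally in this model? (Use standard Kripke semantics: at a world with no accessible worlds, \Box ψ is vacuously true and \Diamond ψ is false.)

No

Recall that \Box ψ holds at a world iff ψ holds at every accessible world, and \Diamond ψ holds iff ψ holds at some accessible world.
Let φ = \Box s. Evaluate φ at each world:
  s0 (successors {s3, s5}): φ is false.
  s1 (successors {s6}): φ is true.
  s2 (successors {s1, s4}): φ is false.
  s3 (successors {s0, s2, s4}): φ is false.
  s4 (successors ∅): φ is true.
  s5 (successors {s4}): φ is true.
  s6 (successors ∅): φ is true.
Detail at s0 (counterexample):
  At s0: \Box s requires s at every successor {s3, s5}.
    s fails at s3, so \Box s is false at s0.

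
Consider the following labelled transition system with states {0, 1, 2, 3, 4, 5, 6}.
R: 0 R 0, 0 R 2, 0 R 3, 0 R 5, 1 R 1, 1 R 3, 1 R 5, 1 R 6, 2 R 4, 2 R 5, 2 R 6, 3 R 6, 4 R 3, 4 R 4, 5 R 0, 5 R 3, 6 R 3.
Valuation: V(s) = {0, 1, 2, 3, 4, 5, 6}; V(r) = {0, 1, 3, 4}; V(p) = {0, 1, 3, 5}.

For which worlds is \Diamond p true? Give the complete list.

Recall that \Diamond ψ holds at a world iff ψ holds at some accessible world.
Let φ = \Diamond p. Evaluate φ at each world:
  0 (successors {0, 2, 3, 5}): φ is true.
  1 (successors {1, 3, 5, 6}): φ is true.
  2 (successors {4, 5, 6}): φ is true.
  3 (successors {6}): φ is false.
  4 (successors {3, 4}): φ is true.
  5 (successors {0, 3}): φ is true.
  6 (successors {3}): φ is true.
For instance, at 3:
  At 3: \Diamond p requires p at some successor in {6}.
    At 6: p is false.
  So \Diamond p is false at 3.
Satisfying worlds: {0, 1, 2, 4, 5, 6}

0, 1, 2, 4, 5, 6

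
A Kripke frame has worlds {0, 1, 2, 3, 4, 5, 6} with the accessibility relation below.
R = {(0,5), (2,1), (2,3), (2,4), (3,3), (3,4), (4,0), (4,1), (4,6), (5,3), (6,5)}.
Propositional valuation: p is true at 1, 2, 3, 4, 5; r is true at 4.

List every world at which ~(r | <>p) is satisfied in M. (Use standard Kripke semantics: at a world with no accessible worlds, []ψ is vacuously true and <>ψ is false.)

Let φ = ~(r | <>p). Evaluate φ at each world:
  0 (successors {5}): φ is false.
  1 (successors ∅): φ is true.
  2 (successors {1, 3, 4}): φ is false.
  3 (successors {3, 4}): φ is false.
  4 (successors {0, 1, 6}): φ is false.
  5 (successors {3}): φ is false.
  6 (successors {5}): φ is false.
For instance, at 2:
  At 2: r | <>p is true, so ~(r | <>p) is false.
    At 2: r is false, <>p is true, so r | <>p is true.
      At 2: <>p requires p at some successor in {1, 3, 4}.
        p holds at 1, so <>p is true at 2.
Satisfying worlds: {1}

1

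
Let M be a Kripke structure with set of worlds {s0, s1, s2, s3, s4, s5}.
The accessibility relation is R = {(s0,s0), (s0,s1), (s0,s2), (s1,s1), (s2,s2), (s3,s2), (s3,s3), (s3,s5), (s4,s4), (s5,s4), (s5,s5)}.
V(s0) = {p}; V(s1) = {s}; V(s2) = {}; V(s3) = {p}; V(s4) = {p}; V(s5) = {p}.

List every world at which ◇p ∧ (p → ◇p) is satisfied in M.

s0, s3, s4, s5

Let φ = ◇p ∧ (p → ◇p). Evaluate φ at each world:
  s0 (successors {s0, s1, s2}): φ is true.
  s1 (successors {s1}): φ is false.
  s2 (successors {s2}): φ is false.
  s3 (successors {s2, s3, s5}): φ is true.
  s4 (successors {s4}): φ is true.
  s5 (successors {s4, s5}): φ is true.
For instance, at s3:
  At s3: ◇p is true, p → ◇p is true, so ◇p ∧ (p → ◇p) is true.
    At s3: ◇p requires p at some successor in {s2, s3, s5}.
      p holds at s3, so ◇p is true at s3.
    At s3: p is true, ◇p is true, so p → ◇p is true.
      At s3: ◇p requires p at some successor in {s2, s3, s5}.
        p holds at s3, so ◇p is true at s3.
Satisfying worlds: {s0, s3, s4, s5}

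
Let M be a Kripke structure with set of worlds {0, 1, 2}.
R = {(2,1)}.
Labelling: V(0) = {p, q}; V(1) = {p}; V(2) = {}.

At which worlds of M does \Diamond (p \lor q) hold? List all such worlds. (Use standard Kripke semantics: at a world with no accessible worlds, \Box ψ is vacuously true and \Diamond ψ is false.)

2

Let φ = \Diamond (p \lor q). Evaluate φ at each world:
  0 (successors ∅): φ is false.
  1 (successors ∅): φ is false.
  2 (successors {1}): φ is true.
For instance, at 2:
  At 2: \Diamond (p \lor q) requires p \lor q at some successor in {1}.
    p \lor q holds at 1, so \Diamond (p \lor q) is true at 2.
Satisfying worlds: {2}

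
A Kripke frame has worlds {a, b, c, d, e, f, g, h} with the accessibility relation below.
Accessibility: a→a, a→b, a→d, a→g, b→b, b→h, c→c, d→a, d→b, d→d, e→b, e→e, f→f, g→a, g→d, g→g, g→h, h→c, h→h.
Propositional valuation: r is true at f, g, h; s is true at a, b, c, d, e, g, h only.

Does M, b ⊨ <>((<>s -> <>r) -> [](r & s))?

Recall that []ψ holds at a world iff ψ holds at every accessible world, and <>ψ holds iff ψ holds at some accessible world.
At b: <>((<>s -> <>r) -> [](r & s)) requires (<>s -> <>r) -> [](r & s) at some successor in {b, h}.
  At b: (<>s -> <>r) -> [](r & s) is false.
  At h: (<>s -> <>r) -> [](r & s) is false.
So <>((<>s -> <>r) -> [](r & s)) is false at b.

No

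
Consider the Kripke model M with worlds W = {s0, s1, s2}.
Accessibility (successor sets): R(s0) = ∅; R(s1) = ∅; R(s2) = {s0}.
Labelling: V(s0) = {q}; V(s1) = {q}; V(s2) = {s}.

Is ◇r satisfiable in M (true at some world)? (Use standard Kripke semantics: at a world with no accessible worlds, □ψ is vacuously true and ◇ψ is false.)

Let φ = ◇r. Evaluate φ at each world:
  s0 (successors ∅): φ is false.
  s1 (successors ∅): φ is false.
  s2 (successors {s0}): φ is false.
For instance, at s2:
  At s2: ◇r requires r at some successor in {s0}.
    At s0: r is false.
  So ◇r is false at s2.

No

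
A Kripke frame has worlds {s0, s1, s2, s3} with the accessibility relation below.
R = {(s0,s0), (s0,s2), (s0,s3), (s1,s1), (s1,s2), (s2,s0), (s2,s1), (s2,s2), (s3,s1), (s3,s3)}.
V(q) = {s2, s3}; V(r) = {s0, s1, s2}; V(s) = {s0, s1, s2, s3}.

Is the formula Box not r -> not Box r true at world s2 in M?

Recall that Box ψ holds at a world iff ψ holds at every accessible world, and Dia ψ holds iff ψ holds at some accessible world.
At s2: Box not r is false, not Box r is false, so Box not r -> not Box r is true.
  At s2: Box not r requires not r at every successor {s0, s1, s2}.
    not r fails at s0, so Box not r is false at s2.
  At s2: Box r is true, so not Box r is false.
    At s2: Box r requires r at every successor {s0, s1, s2}.
      At s0: r is true.
      At s1: r is true.
      At s2: r is true.
    So Box r is true at s2.

Yes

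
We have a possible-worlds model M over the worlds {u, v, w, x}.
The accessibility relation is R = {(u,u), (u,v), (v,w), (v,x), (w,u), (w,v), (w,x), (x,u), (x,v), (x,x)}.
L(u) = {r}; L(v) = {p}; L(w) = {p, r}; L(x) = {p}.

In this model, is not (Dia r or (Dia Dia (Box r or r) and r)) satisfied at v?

Recall that Box ψ holds at a world iff ψ holds at every accessible world, and Dia ψ holds iff ψ holds at some accessible world.
At v: Dia r or (Dia Dia (Box r or r) and r) is true, so not (Dia r or (Dia Dia (Box r or r) and r)) is false.
  At v: Dia r is true, Dia Dia (Box r or r) and r is false, so Dia r or (Dia Dia (Box r or r) and r) is true.
    At v: Dia r requires r at some successor in {w, x}.
      r holds at w, so Dia r is true at v.
    At v: Dia Dia (Box r or r) is true, r is false, so Dia Dia (Box r or r) and r is false.
      At v: Dia Dia (Box r or r) requires Dia (Box r or r) at some successor in {w, x}.
        Dia (Box r or r) holds at w, so Dia Dia (Box r or r) is true at v.

No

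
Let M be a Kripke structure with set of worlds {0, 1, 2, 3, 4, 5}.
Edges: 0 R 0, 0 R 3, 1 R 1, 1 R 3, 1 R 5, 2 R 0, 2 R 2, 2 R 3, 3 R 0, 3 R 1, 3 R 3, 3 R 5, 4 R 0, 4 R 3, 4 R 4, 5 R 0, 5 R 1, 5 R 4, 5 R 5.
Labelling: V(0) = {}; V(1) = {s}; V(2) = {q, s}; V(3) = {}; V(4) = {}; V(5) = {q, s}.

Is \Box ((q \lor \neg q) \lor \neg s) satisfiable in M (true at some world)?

Yes

Let φ = \Box ((q \lor \neg q) \lor \neg s). Evaluate φ at each world:
  0 (successors {0, 3}): φ is true.
  1 (successors {1, 3, 5}): φ is true.
  2 (successors {0, 2, 3}): φ is true.
  3 (successors {0, 1, 3, 5}): φ is true.
  4 (successors {0, 3, 4}): φ is true.
  5 (successors {0, 1, 4, 5}): φ is true.
Detail at 0 (witness):
  At 0: \Box ((q \lor \neg q) \lor \neg s) requires (q \lor \neg q) \lor \neg s at every successor {0, 3}.
    At 0: (q \lor \neg q) \lor \neg s is true.
    At 3: (q \lor \neg q) \lor \neg s is true.
  So \Box ((q \lor \neg q) \lor \neg s) is true at 0.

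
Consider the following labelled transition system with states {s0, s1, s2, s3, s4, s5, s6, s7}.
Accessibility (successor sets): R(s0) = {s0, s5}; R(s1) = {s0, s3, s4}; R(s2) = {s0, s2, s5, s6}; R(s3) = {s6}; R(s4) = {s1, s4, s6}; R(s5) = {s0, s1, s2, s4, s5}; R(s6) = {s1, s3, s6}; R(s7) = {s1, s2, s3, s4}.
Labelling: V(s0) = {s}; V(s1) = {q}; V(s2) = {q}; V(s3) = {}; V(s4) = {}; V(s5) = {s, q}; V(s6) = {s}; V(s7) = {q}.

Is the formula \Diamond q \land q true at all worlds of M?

Let φ = \Diamond q \land q. Evaluate φ at each world:
  s0 (successors {s0, s5}): φ is false.
  s1 (successors {s0, s3, s4}): φ is false.
  s2 (successors {s0, s2, s5, s6}): φ is true.
  s3 (successors {s6}): φ is false.
  s4 (successors {s1, s4, s6}): φ is false.
  s5 (successors {s0, s1, s2, s4, s5}): φ is true.
  s6 (successors {s1, s3, s6}): φ is false.
  s7 (successors {s1, s2, s3, s4}): φ is true.
Detail at s0 (counterexample):
  At s0: \Diamond q is true, q is false, so \Diamond q \land q is false.
    At s0: \Diamond q requires q at some successor in {s0, s5}.
      q holds at s5, so \Diamond q is true at s0.

No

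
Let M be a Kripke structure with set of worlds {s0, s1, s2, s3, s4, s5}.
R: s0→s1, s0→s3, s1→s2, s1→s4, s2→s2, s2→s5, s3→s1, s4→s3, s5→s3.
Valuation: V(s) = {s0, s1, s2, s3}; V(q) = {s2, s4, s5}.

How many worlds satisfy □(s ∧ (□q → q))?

Let φ = □(s ∧ (□q → q)). Evaluate φ at each world:
  s0 (successors {s1, s3}): φ is false.
  s1 (successors {s2, s4}): φ is false.
  s2 (successors {s2, s5}): φ is false.
  s3 (successors {s1}): φ is false.
  s4 (successors {s3}): φ is true.
  s5 (successors {s3}): φ is true.
For instance, at s2:
  At s2: □(s ∧ (□q → q)) requires s ∧ (□q → q) at every successor {s2, s5}.
    s ∧ (□q → q) fails at s5, so □(s ∧ (□q → q)) is false at s2.
      At s5: s is false, □q → q is true, so s ∧ (□q → q) is false.
Satisfying worlds: {s4, s5}

2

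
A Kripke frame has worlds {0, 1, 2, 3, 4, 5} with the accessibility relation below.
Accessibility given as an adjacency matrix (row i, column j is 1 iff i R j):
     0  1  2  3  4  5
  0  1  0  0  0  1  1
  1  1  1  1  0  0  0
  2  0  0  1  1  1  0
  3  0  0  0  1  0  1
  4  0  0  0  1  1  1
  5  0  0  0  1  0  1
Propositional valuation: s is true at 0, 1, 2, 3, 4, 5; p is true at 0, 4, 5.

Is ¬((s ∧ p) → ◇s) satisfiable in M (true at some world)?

No

Recall that ◇ψ holds at a world iff ψ holds at some accessible world.
Let φ = ¬((s ∧ p) → ◇s). Evaluate φ at each world:
  0 (successors {0, 4, 5}): φ is false.
  1 (successors {0, 1, 2}): φ is false.
  2 (successors {2, 3, 4}): φ is false.
  3 (successors {3, 5}): φ is false.
  4 (successors {3, 4, 5}): φ is false.
  5 (successors {3, 5}): φ is false.
For instance, at 1:
  At 1: (s ∧ p) → ◇s is true, so ¬((s ∧ p) → ◇s) is false.
    At 1: s ∧ p is false, ◇s is true, so (s ∧ p) → ◇s is true.
      At 1: ◇s requires s at some successor in {0, 1, 2}.
        s holds at 0, so ◇s is true at 1.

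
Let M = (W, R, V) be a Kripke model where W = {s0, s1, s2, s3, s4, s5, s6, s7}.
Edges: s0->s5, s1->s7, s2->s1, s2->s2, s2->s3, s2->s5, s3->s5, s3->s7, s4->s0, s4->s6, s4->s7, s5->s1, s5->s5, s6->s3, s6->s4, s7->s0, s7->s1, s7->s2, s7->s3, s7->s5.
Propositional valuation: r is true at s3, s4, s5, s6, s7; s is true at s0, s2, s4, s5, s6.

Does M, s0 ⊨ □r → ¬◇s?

At s0: □r is true, ¬◇s is false, so □r → ¬◇s is false.
  At s0: □r requires r at every successor {s5}.
    At s5: r is true.
  So □r is true at s0.
  At s0: ◇s is true, so ¬◇s is false.
    At s0: ◇s requires s at some successor in {s5}.
      s holds at s5, so ◇s is true at s0.

No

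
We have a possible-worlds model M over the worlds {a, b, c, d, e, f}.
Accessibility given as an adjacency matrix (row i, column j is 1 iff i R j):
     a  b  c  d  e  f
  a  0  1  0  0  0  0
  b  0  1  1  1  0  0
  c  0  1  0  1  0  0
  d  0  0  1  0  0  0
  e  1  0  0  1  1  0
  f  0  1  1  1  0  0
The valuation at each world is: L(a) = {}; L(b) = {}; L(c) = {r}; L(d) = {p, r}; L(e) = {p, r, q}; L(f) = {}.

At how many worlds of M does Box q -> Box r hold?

6

Let φ = Box q -> Box r. Evaluate φ at each world:
  a (successors {b}): φ is true.
  b (successors {b, c, d}): φ is true.
  c (successors {b, d}): φ is true.
  d (successors {c}): φ is true.
  e (successors {a, d, e}): φ is true.
  f (successors {b, c, d}): φ is true.
For instance, at e:
  At e: Box q is false, Box r is false, so Box q -> Box r is true.
    At e: Box q requires q at every successor {a, d, e}.
      q fails at a, so Box q is false at e.
    At e: Box r requires r at every successor {a, d, e}.
      r fails at a, so Box r is false at e.
Satisfying worlds: {a, b, c, d, e, f}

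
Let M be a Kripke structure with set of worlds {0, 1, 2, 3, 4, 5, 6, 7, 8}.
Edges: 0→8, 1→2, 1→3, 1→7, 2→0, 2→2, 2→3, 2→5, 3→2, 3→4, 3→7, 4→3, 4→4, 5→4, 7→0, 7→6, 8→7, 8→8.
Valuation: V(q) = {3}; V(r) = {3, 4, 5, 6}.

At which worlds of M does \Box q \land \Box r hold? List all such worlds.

Recall that \Box ψ holds at a world iff ψ holds at every accessible world, and \Diamond ψ holds iff ψ holds at some accessible world.
Let φ = \Box q \land \Box r. Evaluate φ at each world:
  0 (successors {8}): φ is false.
  1 (successors {2, 3, 7}): φ is false.
  2 (successors {0, 2, 3, 5}): φ is false.
  3 (successors {2, 4, 7}): φ is false.
  4 (successors {3, 4}): φ is false.
  5 (successors {4}): φ is false.
  6 (successors ∅): φ is true.
  7 (successors {0, 6}): φ is false.
  8 (successors {7, 8}): φ is false.
For instance, at 0:
  At 0: \Box q is false, \Box r is false, so \Box q \land \Box r is false.
    At 0: \Box q requires q at every successor {8}.
      q fails at 8, so \Box q is false at 0.
    At 0: \Box r requires r at every successor {8}.
      r fails at 8, so \Box r is false at 0.
Satisfying worlds: {6}

6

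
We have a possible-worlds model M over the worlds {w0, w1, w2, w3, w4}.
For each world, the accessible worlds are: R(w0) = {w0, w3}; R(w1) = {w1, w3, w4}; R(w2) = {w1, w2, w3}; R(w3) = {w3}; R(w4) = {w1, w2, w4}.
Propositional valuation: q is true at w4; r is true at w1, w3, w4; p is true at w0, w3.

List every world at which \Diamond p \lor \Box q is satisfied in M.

Let φ = \Diamond p \lor \Box q. Evaluate φ at each world:
  w0 (successors {w0, w3}): φ is true.
  w1 (successors {w1, w3, w4}): φ is true.
  w2 (successors {w1, w2, w3}): φ is true.
  w3 (successors {w3}): φ is true.
  w4 (successors {w1, w2, w4}): φ is false.
For instance, at w0:
  At w0: \Diamond p is true, \Box q is false, so \Diamond p \lor \Box q is true.
    At w0: \Diamond p requires p at some successor in {w0, w3}.
      p holds at w0, so \Diamond p is true at w0.
    At w0: \Box q requires q at every successor {w0, w3}.
      q fails at w0, so \Box q is false at w0.
Satisfying worlds: {w0, w1, w2, w3}

w0, w1, w2, w3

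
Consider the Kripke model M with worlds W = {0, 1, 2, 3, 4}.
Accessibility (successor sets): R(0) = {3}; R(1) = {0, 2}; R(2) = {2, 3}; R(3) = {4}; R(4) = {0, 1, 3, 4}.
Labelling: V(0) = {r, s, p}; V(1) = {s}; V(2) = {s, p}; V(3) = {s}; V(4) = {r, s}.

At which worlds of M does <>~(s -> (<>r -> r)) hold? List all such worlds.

Let φ = <>~(s -> (<>r -> r)). Evaluate φ at each world:
  0 (successors {3}): φ is true.
  1 (successors {0, 2}): φ is false.
  2 (successors {2, 3}): φ is true.
  3 (successors {4}): φ is false.
  4 (successors {0, 1, 3, 4}): φ is true.
For instance, at 3:
  At 3: <>~(s -> (<>r -> r)) requires ~(s -> (<>r -> r)) at some successor in {4}.
    At 4: ~(s -> (<>r -> r)) is false.
  So <>~(s -> (<>r -> r)) is false at 3.
Satisfying worlds: {0, 2, 4}

0, 2, 4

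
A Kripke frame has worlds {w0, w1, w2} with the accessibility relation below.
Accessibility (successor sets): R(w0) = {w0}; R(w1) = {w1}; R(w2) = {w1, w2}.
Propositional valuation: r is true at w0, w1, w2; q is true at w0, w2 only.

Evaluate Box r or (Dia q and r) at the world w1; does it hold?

Yes

At w1: Box r is true, Dia q and r is false, so Box r or (Dia q and r) is true.
  At w1: Box r requires r at every successor {w1}.
    At w1: r is true.
  So Box r is true at w1.
  At w1: Dia q is false, r is true, so Dia q and r is false.
    At w1: Dia q requires q at some successor in {w1}.
      At w1: q is false.
    So Dia q is false at w1.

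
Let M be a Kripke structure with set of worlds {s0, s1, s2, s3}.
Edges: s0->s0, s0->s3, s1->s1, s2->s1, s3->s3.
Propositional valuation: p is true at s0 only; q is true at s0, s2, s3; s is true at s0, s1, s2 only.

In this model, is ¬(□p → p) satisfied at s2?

At s2: □p → p is true, so ¬(□p → p) is false.
  At s2: □p is false, p is false, so □p → p is true.
    At s2: □p requires p at every successor {s1}.
      p fails at s1, so □p is false at s2.

No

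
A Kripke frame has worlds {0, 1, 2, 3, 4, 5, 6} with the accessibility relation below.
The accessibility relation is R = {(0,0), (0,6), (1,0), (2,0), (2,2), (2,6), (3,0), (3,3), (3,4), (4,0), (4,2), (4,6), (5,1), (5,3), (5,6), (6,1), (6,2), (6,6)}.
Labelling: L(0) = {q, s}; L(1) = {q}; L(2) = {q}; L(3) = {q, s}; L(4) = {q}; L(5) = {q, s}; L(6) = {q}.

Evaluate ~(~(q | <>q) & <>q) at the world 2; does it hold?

At 2: ~(q | <>q) & <>q is false, so ~(~(q | <>q) & <>q) is true.
  At 2: ~(q | <>q) is false, <>q is true, so ~(q | <>q) & <>q is false.
    At 2: q | <>q is true, so ~(q | <>q) is false.
      At 2: q is true, <>q is true, so q | <>q is true.
    At 2: <>q requires q at some successor in {0, 2, 6}.
      q holds at 0, so <>q is true at 2.

Yes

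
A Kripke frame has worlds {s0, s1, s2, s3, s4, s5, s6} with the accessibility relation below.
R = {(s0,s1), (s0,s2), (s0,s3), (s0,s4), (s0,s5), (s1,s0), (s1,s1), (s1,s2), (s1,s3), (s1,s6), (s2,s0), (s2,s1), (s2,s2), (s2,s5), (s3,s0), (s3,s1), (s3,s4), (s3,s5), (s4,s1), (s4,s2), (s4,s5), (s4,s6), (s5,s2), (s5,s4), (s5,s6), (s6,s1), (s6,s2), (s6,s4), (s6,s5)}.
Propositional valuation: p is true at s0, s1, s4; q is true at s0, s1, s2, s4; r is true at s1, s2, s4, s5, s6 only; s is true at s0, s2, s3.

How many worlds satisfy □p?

Let φ = □p. Evaluate φ at each world:
  s0 (successors {s1, s2, s3, s4, s5}): φ is false.
  s1 (successors {s0, s1, s2, s3, s6}): φ is false.
  s2 (successors {s0, s1, s2, s5}): φ is false.
  s3 (successors {s0, s1, s4, s5}): φ is false.
  s4 (successors {s1, s2, s5, s6}): φ is false.
  s5 (successors {s2, s4, s6}): φ is false.
  s6 (successors {s1, s2, s4, s5}): φ is false.
For instance, at s0:
  At s0: □p requires p at every successor {s1, s2, s3, s4, s5}.
    p fails at s2, so □p is false at s0.
Satisfying worlds: none.

0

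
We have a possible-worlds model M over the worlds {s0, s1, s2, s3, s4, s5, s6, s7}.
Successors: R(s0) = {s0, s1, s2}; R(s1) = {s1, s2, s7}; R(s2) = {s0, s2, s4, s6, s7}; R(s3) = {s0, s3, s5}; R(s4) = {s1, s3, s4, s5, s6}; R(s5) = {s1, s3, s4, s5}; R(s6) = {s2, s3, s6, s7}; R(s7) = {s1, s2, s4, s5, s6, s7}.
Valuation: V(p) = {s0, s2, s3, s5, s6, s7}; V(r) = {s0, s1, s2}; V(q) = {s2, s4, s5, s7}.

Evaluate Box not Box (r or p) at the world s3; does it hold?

No

Recall that Box ψ holds at a world iff ψ holds at every accessible world, and Dia ψ holds iff ψ holds at some accessible world.
At s3: Box not Box (r or p) requires not Box (r or p) at every successor {s0, s3, s5}.
  not Box (r or p) fails at s0, so Box not Box (r or p) is false at s3.
    At s0: Box (r or p) is true, so not Box (r or p) is false.
      At s0: Box (r or p) requires r or p at every successor {s0, s1, s2}.
        At s0: r or p is true.
        At s1: r or p is true.
        At s2: r or p is true.
      So Box (r or p) is true at s0.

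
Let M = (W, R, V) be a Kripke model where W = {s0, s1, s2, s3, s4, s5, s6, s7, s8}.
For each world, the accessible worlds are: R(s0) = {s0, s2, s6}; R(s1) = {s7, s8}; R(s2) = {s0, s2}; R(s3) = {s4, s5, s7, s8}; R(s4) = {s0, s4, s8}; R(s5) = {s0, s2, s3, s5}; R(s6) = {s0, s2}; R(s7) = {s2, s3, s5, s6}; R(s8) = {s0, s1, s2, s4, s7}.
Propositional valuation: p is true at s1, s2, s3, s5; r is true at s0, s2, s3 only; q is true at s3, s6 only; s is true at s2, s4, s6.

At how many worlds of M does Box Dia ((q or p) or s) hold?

Let φ = Box Dia ((q or p) or s). Evaluate φ at each world:
  s0 (successors {s0, s2, s6}): φ is true.
  s1 (successors {s7, s8}): φ is true.
  s2 (successors {s0, s2}): φ is true.
  s3 (successors {s4, s5, s7, s8}): φ is true.
  s4 (successors {s0, s4, s8}): φ is true.
  s5 (successors {s0, s2, s3, s5}): φ is true.
  s6 (successors {s0, s2}): φ is true.
  s7 (successors {s2, s3, s5, s6}): φ is true.
  s8 (successors {s0, s1, s2, s4, s7}): φ is false.
For instance, at s5:
  At s5: Box Dia ((q or p) or s) requires Dia ((q or p) or s) at every successor {s0, s2, s3, s5}.
    At s0: Dia ((q or p) or s) is true.
    At s2: Dia ((q or p) or s) is true.
    At s3: Dia ((q or p) or s) is true.
    At s5: Dia ((q or p) or s) is true.
  So Box Dia ((q or p) or s) is true at s5.
Satisfying worlds: {s0, s1, s2, s3, s4, s5, s6, s7}

8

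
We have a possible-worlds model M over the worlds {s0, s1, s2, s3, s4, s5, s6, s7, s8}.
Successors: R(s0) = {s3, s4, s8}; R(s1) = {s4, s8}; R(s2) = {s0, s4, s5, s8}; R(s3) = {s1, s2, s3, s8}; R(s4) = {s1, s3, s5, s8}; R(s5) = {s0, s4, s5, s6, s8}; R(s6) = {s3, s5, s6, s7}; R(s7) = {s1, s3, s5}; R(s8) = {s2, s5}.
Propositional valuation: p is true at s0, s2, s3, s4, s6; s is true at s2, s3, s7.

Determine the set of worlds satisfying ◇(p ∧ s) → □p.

Recall that □ψ holds at a world iff ψ holds at every accessible world, and ◇ψ holds iff ψ holds at some accessible world.
Let φ = ◇(p ∧ s) → □p. Evaluate φ at each world:
  s0 (successors {s3, s4, s8}): φ is false.
  s1 (successors {s4, s8}): φ is true.
  s2 (successors {s0, s4, s5, s8}): φ is true.
  s3 (successors {s1, s2, s3, s8}): φ is false.
  s4 (successors {s1, s3, s5, s8}): φ is false.
  s5 (successors {s0, s4, s5, s6, s8}): φ is true.
  s6 (successors {s3, s5, s6, s7}): φ is false.
  s7 (successors {s1, s3, s5}): φ is false.
  s8 (successors {s2, s5}): φ is false.
For instance, at s8:
  At s8: ◇(p ∧ s) is true, □p is false, so ◇(p ∧ s) → □p is false.
    At s8: ◇(p ∧ s) requires p ∧ s at some successor in {s2, s5}.
      p ∧ s holds at s2, so ◇(p ∧ s) is true at s8.
    At s8: □p requires p at every successor {s2, s5}.
      p fails at s5, so □p is false at s8.
Satisfying worlds: {s1, s2, s5}

s1, s2, s5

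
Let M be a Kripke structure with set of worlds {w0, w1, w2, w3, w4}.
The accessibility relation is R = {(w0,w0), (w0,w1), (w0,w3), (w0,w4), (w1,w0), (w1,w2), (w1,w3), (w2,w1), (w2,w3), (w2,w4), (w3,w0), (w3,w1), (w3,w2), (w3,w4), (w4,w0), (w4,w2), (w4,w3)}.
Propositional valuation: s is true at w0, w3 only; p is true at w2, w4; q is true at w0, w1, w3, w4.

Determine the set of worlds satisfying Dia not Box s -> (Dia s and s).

Let φ = Dia not Box s -> (Dia s and s). Evaluate φ at each world:
  w0 (successors {w0, w1, w3, w4}): φ is true.
  w1 (successors {w0, w2, w3}): φ is false.
  w2 (successors {w1, w3, w4}): φ is false.
  w3 (successors {w0, w1, w2, w4}): φ is true.
  w4 (successors {w0, w2, w3}): φ is false.
For instance, at w1:
  At w1: Dia not Box s is true, Dia s and s is false, so Dia not Box s -> (Dia s and s) is false.
    At w1: Dia not Box s requires not Box s at some successor in {w0, w2, w3}.
      not Box s holds at w0, so Dia not Box s is true at w1.
    At w1: Dia s is true, s is false, so Dia s and s is false.
      At w1: Dia s requires s at some successor in {w0, w2, w3}.
        s holds at w0, so Dia s is true at w1.
Satisfying worlds: {w0, w3}

w0, w3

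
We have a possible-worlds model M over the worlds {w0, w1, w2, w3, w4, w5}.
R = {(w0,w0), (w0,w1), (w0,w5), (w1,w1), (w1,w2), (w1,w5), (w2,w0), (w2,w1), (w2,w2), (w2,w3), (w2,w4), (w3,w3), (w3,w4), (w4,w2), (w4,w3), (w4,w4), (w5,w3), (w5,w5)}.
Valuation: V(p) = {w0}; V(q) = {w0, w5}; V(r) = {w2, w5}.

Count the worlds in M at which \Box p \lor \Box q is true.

0

Recall that \Box ψ holds at a world iff ψ holds at every accessible world, and \Diamond ψ holds iff ψ holds at some accessible world.
Let φ = \Box p \lor \Box q. Evaluate φ at each world:
  w0 (successors {w0, w1, w5}): φ is false.
  w1 (successors {w1, w2, w5}): φ is false.
  w2 (successors {w0, w1, w2, w3, w4}): φ is false.
  w3 (successors {w3, w4}): φ is false.
  w4 (successors {w2, w3, w4}): φ is false.
  w5 (successors {w3, w5}): φ is false.
For instance, at w1:
  At w1: \Box p is false, \Box q is false, so \Box p \lor \Box q is false.
    At w1: \Box p requires p at every successor {w1, w2, w5}.
      p fails at w1, so \Box p is false at w1.
    At w1: \Box q requires q at every successor {w1, w2, w5}.
      q fails at w1, so \Box q is false at w1.
Satisfying worlds: none.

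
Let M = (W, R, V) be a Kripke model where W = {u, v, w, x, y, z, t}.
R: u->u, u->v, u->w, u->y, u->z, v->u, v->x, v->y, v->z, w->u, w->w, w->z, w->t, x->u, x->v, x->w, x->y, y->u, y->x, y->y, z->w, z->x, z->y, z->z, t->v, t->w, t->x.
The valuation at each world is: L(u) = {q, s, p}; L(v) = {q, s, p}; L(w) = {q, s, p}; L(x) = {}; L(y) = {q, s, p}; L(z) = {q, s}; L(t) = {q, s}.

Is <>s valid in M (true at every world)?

Yes

Let φ = <>s. Evaluate φ at each world:
  u (successors {u, v, w, y, z}): φ is true.
  v (successors {u, x, y, z}): φ is true.
  w (successors {u, w, z, t}): φ is true.
  x (successors {u, v, w, y}): φ is true.
  y (successors {u, x, y}): φ is true.
  z (successors {w, x, y, z}): φ is true.
  t (successors {v, w, x}): φ is true.
For instance, at y:
  At y: <>s requires s at some successor in {u, x, y}.
    s holds at u, so <>s is true at y.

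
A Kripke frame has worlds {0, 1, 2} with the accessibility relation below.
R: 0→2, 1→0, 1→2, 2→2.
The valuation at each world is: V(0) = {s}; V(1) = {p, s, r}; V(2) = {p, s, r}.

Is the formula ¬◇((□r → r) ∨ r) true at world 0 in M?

No

Recall that □ψ holds at a world iff ψ holds at every accessible world, and ◇ψ holds iff ψ holds at some accessible world.
At 0: ◇((□r → r) ∨ r) is true, so ¬◇((□r → r) ∨ r) is false.
  At 0: ◇((□r → r) ∨ r) requires (□r → r) ∨ r at some successor in {2}.
    (□r → r) ∨ r holds at 2, so ◇((□r → r) ∨ r) is true at 0.
      At 2: □r → r is true, r is true, so (□r → r) ∨ r is true.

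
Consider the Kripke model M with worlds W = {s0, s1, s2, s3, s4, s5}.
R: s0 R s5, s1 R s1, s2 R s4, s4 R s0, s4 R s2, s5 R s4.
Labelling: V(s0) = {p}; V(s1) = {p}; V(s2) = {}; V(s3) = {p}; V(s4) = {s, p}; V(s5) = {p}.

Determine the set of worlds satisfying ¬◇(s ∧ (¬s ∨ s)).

Recall that ◇ψ holds at a world iff ψ holds at some accessible world.
Let φ = ¬◇(s ∧ (¬s ∨ s)). Evaluate φ at each world:
  s0 (successors {s5}): φ is true.
  s1 (successors {s1}): φ is true.
  s2 (successors {s4}): φ is false.
  s3 (successors ∅): φ is true.
  s4 (successors {s0, s2}): φ is true.
  s5 (successors {s4}): φ is false.
For instance, at s1:
  At s1: ◇(s ∧ (¬s ∨ s)) is false, so ¬◇(s ∧ (¬s ∨ s)) is true.
    At s1: ◇(s ∧ (¬s ∨ s)) requires s ∧ (¬s ∨ s) at some successor in {s1}.
      At s1: s ∧ (¬s ∨ s) is false.
    So ◇(s ∧ (¬s ∨ s)) is false at s1.
Satisfying worlds: {s0, s1, s3, s4}

s0, s1, s3, s4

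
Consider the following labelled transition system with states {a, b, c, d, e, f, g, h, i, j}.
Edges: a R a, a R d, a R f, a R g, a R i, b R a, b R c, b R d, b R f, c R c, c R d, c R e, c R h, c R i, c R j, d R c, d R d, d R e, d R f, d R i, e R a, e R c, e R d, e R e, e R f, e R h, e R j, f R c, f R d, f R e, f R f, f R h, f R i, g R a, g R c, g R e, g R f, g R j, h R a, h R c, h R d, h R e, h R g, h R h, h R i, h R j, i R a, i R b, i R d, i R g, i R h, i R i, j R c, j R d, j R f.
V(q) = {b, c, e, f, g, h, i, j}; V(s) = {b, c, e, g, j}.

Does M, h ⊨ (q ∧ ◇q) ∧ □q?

No

Recall that □ψ holds at a world iff ψ holds at every accessible world, and ◇ψ holds iff ψ holds at some accessible world.
At h: q ∧ ◇q is true, □q is false, so (q ∧ ◇q) ∧ □q is false.
  At h: q is true, ◇q is true, so q ∧ ◇q is true.
    At h: ◇q requires q at some successor in {a, c, d, e, g, h, i, j}.
      q holds at c, so ◇q is true at h.
  At h: □q requires q at every successor {a, c, d, e, g, h, i, j}.
    q fails at a, so □q is false at h.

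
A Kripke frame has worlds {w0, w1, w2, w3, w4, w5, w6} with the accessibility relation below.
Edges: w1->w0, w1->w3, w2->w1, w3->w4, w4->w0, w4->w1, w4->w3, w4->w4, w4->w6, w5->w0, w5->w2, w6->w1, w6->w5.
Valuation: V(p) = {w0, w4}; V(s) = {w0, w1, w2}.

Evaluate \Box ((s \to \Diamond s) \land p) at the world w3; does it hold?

Yes

At w3: \Box ((s \to \Diamond s) \land p) requires (s \to \Diamond s) \land p at every successor {w4}.
    At w4: s \to \Diamond s is true, p is true, so (s \to \Diamond s) \land p is true.
      At w4: s is false, \Diamond s is true, so s \to \Diamond s is true.
So \Box ((s \to \Diamond s) \land p) is true at w3.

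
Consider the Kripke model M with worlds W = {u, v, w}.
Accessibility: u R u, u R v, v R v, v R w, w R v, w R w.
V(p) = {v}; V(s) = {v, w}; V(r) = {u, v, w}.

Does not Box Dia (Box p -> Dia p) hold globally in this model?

No

Let φ = not Box Dia (Box p -> Dia p). Evaluate φ at each world:
  u (successors {u, v}): φ is false.
  v (successors {v, w}): φ is false.
  w (successors {v, w}): φ is false.
Detail at u (counterexample):
  At u: Box Dia (Box p -> Dia p) is true, so not Box Dia (Box p -> Dia p) is false.
    At u: Box Dia (Box p -> Dia p) requires Dia (Box p -> Dia p) at every successor {u, v}.
      At u: Dia (Box p -> Dia p) is true.
      At v: Dia (Box p -> Dia p) is true.
    So Box Dia (Box p -> Dia p) is true at u.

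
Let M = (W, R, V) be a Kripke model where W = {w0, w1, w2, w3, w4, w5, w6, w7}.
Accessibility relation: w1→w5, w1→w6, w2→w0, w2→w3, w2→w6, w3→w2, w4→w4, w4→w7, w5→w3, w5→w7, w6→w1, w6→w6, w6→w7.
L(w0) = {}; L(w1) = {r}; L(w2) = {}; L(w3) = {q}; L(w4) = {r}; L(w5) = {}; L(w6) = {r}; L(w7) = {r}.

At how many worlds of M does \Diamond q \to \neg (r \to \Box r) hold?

6

Let φ = \Diamond q \to \neg (r \to \Box r). Evaluate φ at each world:
  w0 (successors ∅): φ is true.
  w1 (successors {w5, w6}): φ is true.
  w2 (successors {w0, w3, w6}): φ is false.
  w3 (successors {w2}): φ is true.
  w4 (successors {w4, w7}): φ is true.
  w5 (successors {w3, w7}): φ is false.
  w6 (successors {w1, w6, w7}): φ is true.
  w7 (successors ∅): φ is true.
For instance, at w3:
  At w3: \Diamond q is false, \neg (r \to \Box r) is false, so \Diamond q \to \neg (r \to \Box r) is true.
    At w3: \Diamond q requires q at some successor in {w2}.
      At w2: q is false.
    So \Diamond q is false at w3.
    At w3: r \to \Box r is true, so \neg (r \to \Box r) is false.
      At w3: r is false, \Box r is false, so r \to \Box r is true.
Satisfying worlds: {w0, w1, w3, w4, w6, w7}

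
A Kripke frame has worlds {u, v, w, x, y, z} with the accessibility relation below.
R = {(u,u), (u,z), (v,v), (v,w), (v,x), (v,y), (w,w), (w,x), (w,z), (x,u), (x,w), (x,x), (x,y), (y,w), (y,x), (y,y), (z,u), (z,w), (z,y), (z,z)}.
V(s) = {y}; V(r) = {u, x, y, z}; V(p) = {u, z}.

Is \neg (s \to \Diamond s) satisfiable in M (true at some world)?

No

Let φ = \neg (s \to \Diamond s). Evaluate φ at each world:
  u (successors {u, z}): φ is false.
  v (successors {v, w, x, y}): φ is false.
  w (successors {w, x, z}): φ is false.
  x (successors {u, w, x, y}): φ is false.
  y (successors {w, x, y}): φ is false.
  z (successors {u, w, y, z}): φ is false.
For instance, at v:
  At v: s \to \Diamond s is true, so \neg (s \to \Diamond s) is false.
    At v: s is false, \Diamond s is true, so s \to \Diamond s is true.
      At v: \Diamond s requires s at some successor in {v, w, x, y}.
        s holds at y, so \Diamond s is true at v.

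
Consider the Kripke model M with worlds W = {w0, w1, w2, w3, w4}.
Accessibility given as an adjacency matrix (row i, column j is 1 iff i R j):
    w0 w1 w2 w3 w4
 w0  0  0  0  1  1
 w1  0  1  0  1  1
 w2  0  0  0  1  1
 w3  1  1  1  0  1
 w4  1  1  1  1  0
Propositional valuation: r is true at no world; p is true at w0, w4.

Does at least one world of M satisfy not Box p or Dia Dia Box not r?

Yes

Let φ = not Box p or Dia Dia Box not r. Evaluate φ at each world:
  w0 (successors {w3, w4}): φ is true.
  w1 (successors {w1, w3, w4}): φ is true.
  w2 (successors {w3, w4}): φ is true.
  w3 (successors {w0, w1, w2, w4}): φ is true.
  w4 (successors {w0, w1, w2, w3}): φ is true.
Detail at w0 (witness):
  At w0: not Box p is true, Dia Dia Box not r is true, so not Box p or Dia Dia Box not r is true.
    At w0: Box p is false, so not Box p is true.
      At w0: Box p requires p at every successor {w3, w4}.
        p fails at w3, so Box p is false at w0.
    At w0: Dia Dia Box not r requires Dia Box not r at some successor in {w3, w4}.
      Dia Box not r holds at w3, so Dia Dia Box not r is true at w0.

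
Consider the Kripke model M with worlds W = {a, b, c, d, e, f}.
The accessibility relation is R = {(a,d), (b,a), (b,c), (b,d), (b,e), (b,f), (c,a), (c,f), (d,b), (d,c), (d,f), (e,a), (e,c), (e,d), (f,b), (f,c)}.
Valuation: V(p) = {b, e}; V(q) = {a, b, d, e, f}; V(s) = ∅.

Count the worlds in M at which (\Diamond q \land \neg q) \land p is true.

0

Recall that \Diamond ψ holds at a world iff ψ holds at some accessible world.
Let φ = (\Diamond q \land \neg q) \land p. Evaluate φ at each world:
  a (successors {d}): φ is false.
  b (successors {a, c, d, e, f}): φ is false.
  c (successors {a, f}): φ is false.
  d (successors {b, c, f}): φ is false.
  e (successors {a, c, d}): φ is false.
  f (successors {b, c}): φ is false.
For instance, at f:
  At f: \Diamond q \land \neg q is false, p is false, so (\Diamond q \land \neg q) \land p is false.
    At f: \Diamond q is true, \neg q is false, so \Diamond q \land \neg q is false.
      At f: \Diamond q requires q at some successor in {b, c}.
        q holds at b, so \Diamond q is true at f.
Satisfying worlds: none.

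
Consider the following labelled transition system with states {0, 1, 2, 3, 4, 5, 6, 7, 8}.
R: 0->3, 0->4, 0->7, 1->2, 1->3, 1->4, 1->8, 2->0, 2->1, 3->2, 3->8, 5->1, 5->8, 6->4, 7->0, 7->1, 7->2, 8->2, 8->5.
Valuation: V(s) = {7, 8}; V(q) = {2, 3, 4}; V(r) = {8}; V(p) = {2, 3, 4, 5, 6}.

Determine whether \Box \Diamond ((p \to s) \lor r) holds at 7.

Yes

Recall that \Box ψ holds at a world iff ψ holds at every accessible world, and \Diamond ψ holds iff ψ holds at some accessible world.
At 7: \Box \Diamond ((p \to s) \lor r) requires \Diamond ((p \to s) \lor r) at every successor {0, 1, 2}.
    At 0: \Diamond ((p \to s) \lor r) requires (p \to s) \lor r at some successor in {3, 4, 7}.
      (p \to s) \lor r holds at 7, so \Diamond ((p \to s) \lor r) is true at 0.
    At 1: \Diamond ((p \to s) \lor r) requires (p \to s) \lor r at some successor in {2, 3, 4, 8}.
      (p \to s) \lor r holds at 8, so \Diamond ((p \to s) \lor r) is true at 1.
    At 2: \Diamond ((p \to s) \lor r) requires (p \to s) \lor r at some successor in {0, 1}.
      (p \to s) \lor r holds at 0, so \Diamond ((p \to s) \lor r) is true at 2.
So \Box \Diamond ((p \to s) \lor r) is true at 7.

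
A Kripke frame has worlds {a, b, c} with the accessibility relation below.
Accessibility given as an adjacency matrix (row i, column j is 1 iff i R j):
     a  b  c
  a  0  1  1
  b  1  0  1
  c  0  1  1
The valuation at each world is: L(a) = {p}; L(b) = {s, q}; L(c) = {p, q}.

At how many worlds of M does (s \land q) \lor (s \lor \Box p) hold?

1

Let φ = (s \land q) \lor (s \lor \Box p). Evaluate φ at each world:
  a (successors {b, c}): φ is false.
  b (successors {a, c}): φ is true.
  c (successors {b, c}): φ is false.
For instance, at a:
  At a: s \land q is false, s \lor \Box p is false, so (s \land q) \lor (s \lor \Box p) is false.
    At a: s is false, \Box p is false, so s \lor \Box p is false.
      At a: \Box p requires p at every successor {b, c}.
        p fails at b, so \Box p is false at a.
Satisfying worlds: {b}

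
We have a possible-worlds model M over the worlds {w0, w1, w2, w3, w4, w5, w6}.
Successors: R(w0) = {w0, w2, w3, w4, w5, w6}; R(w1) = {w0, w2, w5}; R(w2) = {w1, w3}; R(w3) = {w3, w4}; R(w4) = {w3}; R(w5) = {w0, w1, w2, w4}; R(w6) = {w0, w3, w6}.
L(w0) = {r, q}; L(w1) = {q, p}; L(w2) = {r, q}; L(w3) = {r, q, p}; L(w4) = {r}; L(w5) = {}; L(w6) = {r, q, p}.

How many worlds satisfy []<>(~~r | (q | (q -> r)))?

7

Let φ = []<>(~~r | (q | (q -> r))). Evaluate φ at each world:
  w0 (successors {w0, w2, w3, w4, w5, w6}): φ is true.
  w1 (successors {w0, w2, w5}): φ is true.
  w2 (successors {w1, w3}): φ is true.
  w3 (successors {w3, w4}): φ is true.
  w4 (successors {w3}): φ is true.
  w5 (successors {w0, w1, w2, w4}): φ is true.
  w6 (successors {w0, w3, w6}): φ is true.
For instance, at w1:
  At w1: []<>(~~r | (q | (q -> r))) requires <>(~~r | (q | (q -> r))) at every successor {w0, w2, w5}.
      At w0: <>(~~r | (q | (q -> r))) requires ~~r | (q | (q -> r)) at some successor in {w0, w2, w3, w4, w5, w6}.
        ~~r | (q | (q -> r)) holds at w0, so <>(~~r | (q | (q -> r))) is true at w0.
      At w2: <>(~~r | (q | (q -> r))) requires ~~r | (q | (q -> r)) at some successor in {w1, w3}.
        ~~r | (q | (q -> r)) holds at w1, so <>(~~r | (q | (q -> r))) is true at w2.
      At w5: <>(~~r | (q | (q -> r))) requires ~~r | (q | (q -> r)) at some successor in {w0, w1, w2, w4}.
        ~~r | (q | (q -> r)) holds at w0, so <>(~~r | (q | (q -> r))) is true at w5.
  So []<>(~~r | (q | (q -> r))) is true at w1.
Satisfying worlds: {w0, w1, w2, w3, w4, w5, w6}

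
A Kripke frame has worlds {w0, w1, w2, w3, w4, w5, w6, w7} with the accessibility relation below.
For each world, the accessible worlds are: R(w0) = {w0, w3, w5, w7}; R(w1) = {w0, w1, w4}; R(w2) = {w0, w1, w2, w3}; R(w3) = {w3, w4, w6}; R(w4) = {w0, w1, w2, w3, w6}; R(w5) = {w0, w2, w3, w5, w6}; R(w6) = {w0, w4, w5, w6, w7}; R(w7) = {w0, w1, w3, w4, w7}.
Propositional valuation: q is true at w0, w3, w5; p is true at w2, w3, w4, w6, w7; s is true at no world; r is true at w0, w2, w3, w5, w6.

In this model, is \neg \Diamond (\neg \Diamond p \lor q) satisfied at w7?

At w7: \Diamond (\neg \Diamond p \lor q) is true, so \neg \Diamond (\neg \Diamond p \lor q) is false.
  At w7: \Diamond (\neg \Diamond p \lor q) requires \neg \Diamond p \lor q at some successor in {w0, w1, w3, w4, w7}.
    \neg \Diamond p \lor q holds at w0, so \Diamond (\neg \Diamond p \lor q) is true at w7.
      At w0: \neg \Diamond p is false, q is true, so \neg \Diamond p \lor q is true.

No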